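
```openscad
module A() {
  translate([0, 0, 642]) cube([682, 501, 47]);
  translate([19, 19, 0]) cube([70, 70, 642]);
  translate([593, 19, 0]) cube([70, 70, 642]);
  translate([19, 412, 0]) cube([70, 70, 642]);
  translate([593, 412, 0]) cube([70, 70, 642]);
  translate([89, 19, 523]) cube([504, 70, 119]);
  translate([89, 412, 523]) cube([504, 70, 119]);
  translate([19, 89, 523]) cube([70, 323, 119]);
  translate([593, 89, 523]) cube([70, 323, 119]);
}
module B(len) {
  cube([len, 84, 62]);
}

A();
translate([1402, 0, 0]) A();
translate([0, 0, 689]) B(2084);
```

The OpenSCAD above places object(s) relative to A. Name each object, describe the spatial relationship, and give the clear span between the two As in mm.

Second table starts at x = 1402; first ends at x = 682; clear span = 1402 − 682 = 720 mm.

A is a table. B is a beam. A beam spans the tops of two tables. The clear span between the two tables is 720 mm.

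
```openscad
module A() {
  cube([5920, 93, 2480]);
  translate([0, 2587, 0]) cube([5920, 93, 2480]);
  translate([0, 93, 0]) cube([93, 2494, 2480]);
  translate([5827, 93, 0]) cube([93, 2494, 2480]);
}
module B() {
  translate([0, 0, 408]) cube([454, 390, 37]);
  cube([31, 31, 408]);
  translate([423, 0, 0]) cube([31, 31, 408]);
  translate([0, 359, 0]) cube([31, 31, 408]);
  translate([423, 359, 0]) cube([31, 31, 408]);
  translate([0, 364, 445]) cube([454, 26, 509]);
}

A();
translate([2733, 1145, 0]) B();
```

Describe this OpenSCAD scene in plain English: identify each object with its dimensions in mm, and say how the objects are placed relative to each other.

A is a box-shaped house frame (walls only): outside footprint 5920×2680 mm, wall height 2480 mm, wall thickness 93 mm. The two y-facing walls run the full x-width; the two x-facing walls fit between the inner faces of the y-facing walls.

B is a chair: 454×390 mm seat, 37 mm thick, top at z = 445 mm, on four 31 mm square corner legs flush with the seat edges. A 26 mm thick backrest slab spans the full seat width, extending 509 mm above the seat top, its back face flush with the seat's +y edge.

The chair sits inside the house frame, centred.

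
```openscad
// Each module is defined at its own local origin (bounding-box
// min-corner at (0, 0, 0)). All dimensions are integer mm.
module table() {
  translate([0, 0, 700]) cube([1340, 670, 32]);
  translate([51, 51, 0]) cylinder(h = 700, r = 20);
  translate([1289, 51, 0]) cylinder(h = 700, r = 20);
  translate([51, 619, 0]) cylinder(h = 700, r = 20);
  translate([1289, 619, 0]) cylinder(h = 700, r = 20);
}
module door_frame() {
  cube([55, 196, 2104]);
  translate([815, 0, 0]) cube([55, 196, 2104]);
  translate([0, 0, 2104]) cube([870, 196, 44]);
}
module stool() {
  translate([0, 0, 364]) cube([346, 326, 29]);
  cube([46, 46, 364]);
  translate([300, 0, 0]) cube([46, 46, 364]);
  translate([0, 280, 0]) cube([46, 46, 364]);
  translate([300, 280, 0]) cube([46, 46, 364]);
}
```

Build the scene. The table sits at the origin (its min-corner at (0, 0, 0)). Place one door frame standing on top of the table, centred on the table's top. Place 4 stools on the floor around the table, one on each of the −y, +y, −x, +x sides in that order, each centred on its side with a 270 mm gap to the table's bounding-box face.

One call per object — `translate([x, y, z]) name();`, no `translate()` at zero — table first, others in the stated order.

table();
translate([235, 237, 732]) door_frame();
translate([497, -596, 0]) stool();
translate([497, 940, 0]) stool();
translate([-616, 172, 0]) stool();
translate([1610, 172, 0]) stool();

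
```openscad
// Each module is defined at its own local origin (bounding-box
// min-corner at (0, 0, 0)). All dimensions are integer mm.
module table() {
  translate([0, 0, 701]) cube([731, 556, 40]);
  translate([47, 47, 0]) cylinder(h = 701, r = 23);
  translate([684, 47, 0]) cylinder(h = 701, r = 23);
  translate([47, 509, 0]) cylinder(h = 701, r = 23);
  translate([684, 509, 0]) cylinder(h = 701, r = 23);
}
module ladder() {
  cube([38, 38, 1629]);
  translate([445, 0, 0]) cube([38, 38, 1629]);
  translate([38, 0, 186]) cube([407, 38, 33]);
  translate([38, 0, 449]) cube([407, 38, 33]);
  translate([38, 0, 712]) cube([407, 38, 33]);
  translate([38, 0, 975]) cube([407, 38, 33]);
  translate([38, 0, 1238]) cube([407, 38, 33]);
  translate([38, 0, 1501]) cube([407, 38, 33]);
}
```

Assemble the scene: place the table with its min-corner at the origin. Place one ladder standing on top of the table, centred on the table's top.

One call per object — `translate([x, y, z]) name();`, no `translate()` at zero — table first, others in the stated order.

table();
translate([124, 259, 741]) ladder();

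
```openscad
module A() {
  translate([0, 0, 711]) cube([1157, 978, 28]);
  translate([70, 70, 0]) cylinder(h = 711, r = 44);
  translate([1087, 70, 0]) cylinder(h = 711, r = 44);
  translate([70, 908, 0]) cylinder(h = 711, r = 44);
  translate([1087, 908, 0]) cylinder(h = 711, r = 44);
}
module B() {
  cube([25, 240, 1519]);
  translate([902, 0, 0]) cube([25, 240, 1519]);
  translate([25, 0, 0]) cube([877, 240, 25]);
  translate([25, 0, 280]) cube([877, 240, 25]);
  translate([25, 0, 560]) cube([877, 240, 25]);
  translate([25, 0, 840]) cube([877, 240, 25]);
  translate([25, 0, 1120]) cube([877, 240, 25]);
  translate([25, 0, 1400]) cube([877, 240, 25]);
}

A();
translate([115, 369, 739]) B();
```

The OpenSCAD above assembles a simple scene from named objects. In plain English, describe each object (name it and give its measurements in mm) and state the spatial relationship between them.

A is a table: top 1157 mm (x) × 978 mm (y), 28 mm thick, upper face at z = 739 mm, on four round legs of 88 mm diameter, each leg's bounding box inset 26 mm from the nearest pair of top edges, running from z = 0 to the bottom of the top.

B is an open bookshelf. Two side panels, each 25 mm thick, 240 mm deep and 1519 mm tall, stand 927 mm apart (outside-to-outside). Between them sit 6 shelves, each 25 mm thick and 240 mm deep, spanning the full gap between the sides. The bottom shelf rests on the floor (its underside at z = 0) and the clear gap between one shelf's top and the next shelf's underside is 255 mm.

The bookshelf is on top of the table, centred.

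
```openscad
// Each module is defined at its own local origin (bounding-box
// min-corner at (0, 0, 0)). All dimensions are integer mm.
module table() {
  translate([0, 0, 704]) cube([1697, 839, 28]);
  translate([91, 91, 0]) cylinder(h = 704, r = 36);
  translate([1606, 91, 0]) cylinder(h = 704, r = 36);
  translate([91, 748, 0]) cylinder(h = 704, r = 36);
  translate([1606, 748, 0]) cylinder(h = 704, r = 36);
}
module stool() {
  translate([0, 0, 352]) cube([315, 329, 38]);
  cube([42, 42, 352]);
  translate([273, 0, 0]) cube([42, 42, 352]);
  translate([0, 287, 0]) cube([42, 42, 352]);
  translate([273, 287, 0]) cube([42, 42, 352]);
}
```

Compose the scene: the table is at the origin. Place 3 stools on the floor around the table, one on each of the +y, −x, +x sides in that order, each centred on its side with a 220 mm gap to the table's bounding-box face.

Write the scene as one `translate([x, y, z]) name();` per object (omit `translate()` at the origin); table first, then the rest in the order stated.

table();
translate([691, 1059, 0]) stool();
translate([-535, 255, 0]) stool();
translate([1917, 255, 0]) stool();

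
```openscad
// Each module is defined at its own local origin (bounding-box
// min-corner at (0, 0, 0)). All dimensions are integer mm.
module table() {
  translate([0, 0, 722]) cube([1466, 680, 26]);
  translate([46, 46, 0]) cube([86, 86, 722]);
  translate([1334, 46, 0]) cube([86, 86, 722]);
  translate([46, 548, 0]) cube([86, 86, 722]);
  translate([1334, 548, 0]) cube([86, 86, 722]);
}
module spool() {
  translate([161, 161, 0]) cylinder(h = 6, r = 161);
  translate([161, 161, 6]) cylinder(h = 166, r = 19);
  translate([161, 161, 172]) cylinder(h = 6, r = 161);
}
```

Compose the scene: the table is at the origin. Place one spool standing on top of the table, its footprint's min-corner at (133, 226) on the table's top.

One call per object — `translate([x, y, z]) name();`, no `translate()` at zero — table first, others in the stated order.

table();
translate([133, 226, 748]) spool();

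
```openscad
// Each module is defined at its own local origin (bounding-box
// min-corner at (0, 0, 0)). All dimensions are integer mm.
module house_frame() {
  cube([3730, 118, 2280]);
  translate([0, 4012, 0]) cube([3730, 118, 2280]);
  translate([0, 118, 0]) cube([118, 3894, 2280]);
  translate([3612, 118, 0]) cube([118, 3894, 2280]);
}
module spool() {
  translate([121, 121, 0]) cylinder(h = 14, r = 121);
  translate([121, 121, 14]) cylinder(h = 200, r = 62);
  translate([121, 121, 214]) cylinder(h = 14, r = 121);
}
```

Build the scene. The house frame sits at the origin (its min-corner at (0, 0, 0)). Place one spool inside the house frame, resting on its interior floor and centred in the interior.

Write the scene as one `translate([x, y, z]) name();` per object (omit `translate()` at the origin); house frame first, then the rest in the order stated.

house_frame();
translate([1744, 1944, 0]) spool();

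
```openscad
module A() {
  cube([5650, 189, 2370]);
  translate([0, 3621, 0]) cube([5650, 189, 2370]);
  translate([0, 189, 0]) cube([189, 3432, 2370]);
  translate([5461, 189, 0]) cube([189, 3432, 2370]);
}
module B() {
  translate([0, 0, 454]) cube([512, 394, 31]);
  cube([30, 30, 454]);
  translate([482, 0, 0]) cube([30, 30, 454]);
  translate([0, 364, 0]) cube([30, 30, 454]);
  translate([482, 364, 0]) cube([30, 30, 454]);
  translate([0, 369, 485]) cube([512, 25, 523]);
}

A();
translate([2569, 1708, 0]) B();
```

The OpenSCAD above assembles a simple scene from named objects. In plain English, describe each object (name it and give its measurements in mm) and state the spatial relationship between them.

A is a box-shaped house frame (walls only): outside footprint 5650×3810 mm, wall height 2370 mm, wall thickness 189 mm. The two y-facing walls run the full x-width; the two x-facing walls fit between the inner faces of the y-facing walls.

B is a chair: 512×394 mm seat, 31 mm thick, top at z = 485 mm, on four 30 mm square corner legs flush with the seat edges. A 25 mm thick backrest slab spans the full seat width, extending 523 mm above the seat top, its back face flush with the seat's +y edge.

The chair sits inside the house frame, centred.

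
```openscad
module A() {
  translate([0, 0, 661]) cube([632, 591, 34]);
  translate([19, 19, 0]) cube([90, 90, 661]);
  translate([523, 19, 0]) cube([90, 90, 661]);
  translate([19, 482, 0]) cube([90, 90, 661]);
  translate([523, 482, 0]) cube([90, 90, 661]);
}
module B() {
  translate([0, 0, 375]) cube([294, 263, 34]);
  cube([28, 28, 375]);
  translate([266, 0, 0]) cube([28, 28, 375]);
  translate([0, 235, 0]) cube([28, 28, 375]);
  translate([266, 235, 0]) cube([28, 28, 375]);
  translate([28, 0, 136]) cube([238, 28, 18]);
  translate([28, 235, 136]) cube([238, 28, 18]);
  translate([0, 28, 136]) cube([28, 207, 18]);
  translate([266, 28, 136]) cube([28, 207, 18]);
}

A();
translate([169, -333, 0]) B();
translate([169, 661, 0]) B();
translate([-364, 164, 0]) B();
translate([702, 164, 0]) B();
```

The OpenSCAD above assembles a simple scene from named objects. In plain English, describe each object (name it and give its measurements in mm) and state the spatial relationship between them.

A is a rectangular dining table. The top is 632×591×34 mm with its upper surface at z = 695 mm. It stands on four 90×90 mm square legs, each inset 19 mm from the nearest pair of top edges, running from the floor to the underside of the top.

B is a four-legged stool. The seat is 294×263 mm, 34 mm thick, top at z = 409 mm. It stands on four square legs, each 28×28 mm in cross-section, from z = 0 to the seat underside, each flush with a corner of the seat. Four stretchers, 28 mm wide and 18 mm tall, connect adjacent legs with their undersides at z = 136 mm, each running between the inner faces of the legs it joins and aligned with the legs' outer faces on the other axis.

Four stools sit around the table at the −y, +y, −x, +x sides.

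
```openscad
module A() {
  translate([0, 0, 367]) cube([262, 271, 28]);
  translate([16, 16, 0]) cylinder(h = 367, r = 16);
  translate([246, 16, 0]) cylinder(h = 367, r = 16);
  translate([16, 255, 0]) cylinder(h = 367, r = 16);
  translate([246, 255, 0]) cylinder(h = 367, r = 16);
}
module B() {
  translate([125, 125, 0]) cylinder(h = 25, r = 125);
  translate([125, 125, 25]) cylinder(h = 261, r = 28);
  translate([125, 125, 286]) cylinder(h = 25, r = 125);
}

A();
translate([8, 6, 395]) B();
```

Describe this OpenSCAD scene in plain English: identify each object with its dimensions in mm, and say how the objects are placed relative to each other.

A is a simple wooden stool: a rectangular seat 262 mm (x) by 271 mm (y), 28 mm thick, top face at z = 395 mm, on four round legs, each 32 mm in diameter. The legs rest on z = 0, each leg's axis is inset half a diameter from the nearest pair of seat edges (so the leg's bounding box is flush with the corner).

B is a spool: two coaxial disc flanges of radius 125 mm and thickness 25 mm, joined by a core cylinder of radius 28 mm and height 261 mm. The lower flange rests on z = 0 and the three cylinders share a vertical axis.

The spool is on top of the stool.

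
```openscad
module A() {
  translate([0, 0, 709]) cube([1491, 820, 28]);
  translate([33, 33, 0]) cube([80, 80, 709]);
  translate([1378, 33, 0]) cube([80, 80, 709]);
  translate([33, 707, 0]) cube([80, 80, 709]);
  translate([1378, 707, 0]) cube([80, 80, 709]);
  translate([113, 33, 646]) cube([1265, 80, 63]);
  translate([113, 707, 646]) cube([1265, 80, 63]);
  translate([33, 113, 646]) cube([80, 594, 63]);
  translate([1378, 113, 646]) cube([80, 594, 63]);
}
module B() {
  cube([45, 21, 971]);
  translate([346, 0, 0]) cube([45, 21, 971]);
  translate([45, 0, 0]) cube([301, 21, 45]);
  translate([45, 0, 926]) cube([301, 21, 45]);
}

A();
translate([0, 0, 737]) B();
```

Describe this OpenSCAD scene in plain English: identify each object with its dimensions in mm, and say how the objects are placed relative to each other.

A is a rectangular dining table. The top is 1491×820×28 mm with its upper surface at z = 737 mm. It stands on four 80×80 mm square legs, each inset 33 mm from the nearest pair of top edges, running from the floor to the underside of the top. Four apron rails, 80 mm thick and 63 mm tall, run between adjacent legs with their top edges flush with the underside of the top and their outer faces flush with the legs' outer faces.

B is a picture frame with a 301×881 mm rectangular opening (x by z) and a uniform 45 mm border on every side. Frame depth is 21 mm along y. It is built from two vertical stiles running the full outside height and two horizontal rails spanning the gap between the stiles.

The picture frame is on top of the table.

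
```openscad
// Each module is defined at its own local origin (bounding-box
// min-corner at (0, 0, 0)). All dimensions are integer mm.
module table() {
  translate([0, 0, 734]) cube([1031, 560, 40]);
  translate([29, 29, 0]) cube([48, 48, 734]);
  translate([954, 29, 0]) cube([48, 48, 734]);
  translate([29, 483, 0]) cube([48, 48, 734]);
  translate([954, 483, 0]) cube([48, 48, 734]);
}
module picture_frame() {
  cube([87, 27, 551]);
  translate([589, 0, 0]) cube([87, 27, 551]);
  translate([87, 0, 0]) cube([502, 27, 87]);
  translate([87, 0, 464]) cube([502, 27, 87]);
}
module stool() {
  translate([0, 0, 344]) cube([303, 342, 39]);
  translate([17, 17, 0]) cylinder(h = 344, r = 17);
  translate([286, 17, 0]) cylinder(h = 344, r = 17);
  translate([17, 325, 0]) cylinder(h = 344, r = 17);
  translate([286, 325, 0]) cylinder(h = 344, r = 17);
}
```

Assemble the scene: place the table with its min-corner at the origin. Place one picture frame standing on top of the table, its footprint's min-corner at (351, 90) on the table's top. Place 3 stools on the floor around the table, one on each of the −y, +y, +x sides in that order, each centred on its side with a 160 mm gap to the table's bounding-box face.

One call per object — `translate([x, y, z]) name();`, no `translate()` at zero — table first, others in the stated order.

table();
translate([351, 90, 774]) picture_frame();
translate([364, -502, 0]) stool();
translate([364, 720, 0]) stool();
translate([1191, 109, 0]) stool();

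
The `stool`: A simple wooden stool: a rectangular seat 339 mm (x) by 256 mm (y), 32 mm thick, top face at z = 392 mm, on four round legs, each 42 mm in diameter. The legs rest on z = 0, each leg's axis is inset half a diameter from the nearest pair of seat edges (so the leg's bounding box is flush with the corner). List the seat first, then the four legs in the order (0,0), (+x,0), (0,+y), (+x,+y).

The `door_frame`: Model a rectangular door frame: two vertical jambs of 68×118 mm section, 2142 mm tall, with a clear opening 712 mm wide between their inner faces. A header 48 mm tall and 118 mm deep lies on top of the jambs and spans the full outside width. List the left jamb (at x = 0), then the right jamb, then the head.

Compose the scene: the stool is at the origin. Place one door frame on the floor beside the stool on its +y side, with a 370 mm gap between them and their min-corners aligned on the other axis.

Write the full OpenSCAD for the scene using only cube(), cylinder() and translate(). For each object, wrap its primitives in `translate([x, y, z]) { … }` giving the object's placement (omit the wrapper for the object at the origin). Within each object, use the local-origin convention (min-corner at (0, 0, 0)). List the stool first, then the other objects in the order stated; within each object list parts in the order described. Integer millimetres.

translate([0, 0, 360]) cube([339, 256, 32]);
translate([21, 21, 0]) cylinder(h = 360, r = 21);
translate([318, 21, 0]) cylinder(h = 360, r = 21);
translate([21, 235, 0]) cylinder(h = 360, r = 21);
translate([318, 235, 0]) cylinder(h = 360, r = 21);
translate([0, 626, 0]) {
  cube([68, 118, 2142]);
  translate([780, 0, 0]) cube([68, 118, 2142]);
  translate([0, 0, 2142]) cube([848, 118, 48]);
}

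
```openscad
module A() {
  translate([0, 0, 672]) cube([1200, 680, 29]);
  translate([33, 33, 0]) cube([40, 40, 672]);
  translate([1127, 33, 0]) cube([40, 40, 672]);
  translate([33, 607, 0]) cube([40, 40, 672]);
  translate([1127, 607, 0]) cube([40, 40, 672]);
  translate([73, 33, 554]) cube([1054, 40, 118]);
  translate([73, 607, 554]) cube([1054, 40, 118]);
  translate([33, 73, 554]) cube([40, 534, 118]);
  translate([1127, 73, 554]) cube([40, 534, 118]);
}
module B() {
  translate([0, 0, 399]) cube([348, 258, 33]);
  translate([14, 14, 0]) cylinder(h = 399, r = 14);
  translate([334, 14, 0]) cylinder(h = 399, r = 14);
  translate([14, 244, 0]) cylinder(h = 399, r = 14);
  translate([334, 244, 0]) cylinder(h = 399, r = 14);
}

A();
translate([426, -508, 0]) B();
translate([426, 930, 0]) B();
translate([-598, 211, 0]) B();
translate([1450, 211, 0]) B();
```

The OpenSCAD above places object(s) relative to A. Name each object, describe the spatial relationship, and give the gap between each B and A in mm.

A is a table. B is a stool. Four stools sit around the table at the −y, +y, −x, +x sides. The gap between each stool and the table is 250 mm.

Each stool's nearest face is 250 mm from the table's bounding box.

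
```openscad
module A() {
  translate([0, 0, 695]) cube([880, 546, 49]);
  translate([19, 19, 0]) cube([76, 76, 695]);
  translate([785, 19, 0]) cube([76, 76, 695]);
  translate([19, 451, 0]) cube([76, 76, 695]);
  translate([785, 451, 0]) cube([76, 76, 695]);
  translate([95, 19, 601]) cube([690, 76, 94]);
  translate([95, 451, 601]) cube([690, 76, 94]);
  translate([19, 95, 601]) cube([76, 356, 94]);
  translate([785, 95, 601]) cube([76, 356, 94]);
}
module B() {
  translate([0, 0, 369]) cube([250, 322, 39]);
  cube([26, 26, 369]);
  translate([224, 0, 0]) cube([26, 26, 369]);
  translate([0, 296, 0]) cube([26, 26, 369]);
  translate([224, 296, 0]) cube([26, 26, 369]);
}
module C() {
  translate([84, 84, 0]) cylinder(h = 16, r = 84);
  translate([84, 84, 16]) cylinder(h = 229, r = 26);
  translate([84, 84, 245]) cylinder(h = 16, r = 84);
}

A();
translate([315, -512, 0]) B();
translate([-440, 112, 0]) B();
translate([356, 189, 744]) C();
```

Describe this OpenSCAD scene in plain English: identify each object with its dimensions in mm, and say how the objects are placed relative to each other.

A is a rectangular dining table. The top is 880×546×49 mm with its upper surface at z = 744 mm. It stands on four 76×76 mm square legs, each inset 19 mm from the nearest pair of top edges, running from the floor to the underside of the top. Four apron rails, 76 mm thick and 94 mm tall, run between adjacent legs with their top edges flush with the underside of the top and their outer faces flush with the legs' outer faces.

B is a four-legged stool. The seat is a 250×322×39 mm slab whose top surface is at z = 408 mm; four square legs, each 26×26 mm in cross-section, run from the floor (z = 0) to the underside of the seat, each flush with a corner of the seat.

C is a spool: two coaxial disc flanges of radius 84 mm and thickness 16 mm, joined by a core cylinder of radius 26 mm and height 229 mm. The lower flange rests on z = 0 and the three cylinders share a vertical axis.

Two stools sit around the table at the −y, −x sides. The spool is on top of the table, centred.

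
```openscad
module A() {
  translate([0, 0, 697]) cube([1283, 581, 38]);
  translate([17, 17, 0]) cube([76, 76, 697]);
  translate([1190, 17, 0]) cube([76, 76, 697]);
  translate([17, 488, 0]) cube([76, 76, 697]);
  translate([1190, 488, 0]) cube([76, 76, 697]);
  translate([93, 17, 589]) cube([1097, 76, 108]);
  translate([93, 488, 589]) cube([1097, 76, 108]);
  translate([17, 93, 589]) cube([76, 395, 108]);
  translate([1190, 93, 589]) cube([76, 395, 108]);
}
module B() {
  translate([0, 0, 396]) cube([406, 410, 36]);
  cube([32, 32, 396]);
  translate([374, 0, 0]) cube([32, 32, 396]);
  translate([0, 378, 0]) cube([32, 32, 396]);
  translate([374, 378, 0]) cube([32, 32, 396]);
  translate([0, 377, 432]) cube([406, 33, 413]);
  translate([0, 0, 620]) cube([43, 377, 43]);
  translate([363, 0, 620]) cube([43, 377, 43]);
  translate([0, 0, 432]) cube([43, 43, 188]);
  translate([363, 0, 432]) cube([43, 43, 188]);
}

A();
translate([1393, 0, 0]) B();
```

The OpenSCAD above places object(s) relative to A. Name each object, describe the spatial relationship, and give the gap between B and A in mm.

The chair's nearest face is 110 mm from the table's +x face.

A is a table. B is a chair. The chair is on the floor beside the table on its +x side. The gap between the chair and the table is 110 mm.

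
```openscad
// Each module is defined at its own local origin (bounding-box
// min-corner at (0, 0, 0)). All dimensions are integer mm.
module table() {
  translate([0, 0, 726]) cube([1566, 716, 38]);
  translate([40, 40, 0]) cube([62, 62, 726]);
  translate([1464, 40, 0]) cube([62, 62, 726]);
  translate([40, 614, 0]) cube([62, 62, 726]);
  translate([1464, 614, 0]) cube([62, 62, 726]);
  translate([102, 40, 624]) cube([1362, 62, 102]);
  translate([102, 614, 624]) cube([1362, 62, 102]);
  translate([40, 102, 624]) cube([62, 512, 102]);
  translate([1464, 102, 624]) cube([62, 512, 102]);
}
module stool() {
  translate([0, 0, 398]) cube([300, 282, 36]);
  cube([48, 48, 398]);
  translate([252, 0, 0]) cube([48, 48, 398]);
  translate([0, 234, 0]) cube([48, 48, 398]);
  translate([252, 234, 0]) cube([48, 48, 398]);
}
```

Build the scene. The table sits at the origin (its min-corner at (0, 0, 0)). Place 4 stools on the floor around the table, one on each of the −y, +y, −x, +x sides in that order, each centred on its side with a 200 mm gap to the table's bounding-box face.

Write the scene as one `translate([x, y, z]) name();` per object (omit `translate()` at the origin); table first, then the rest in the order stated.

table();
translate([633, -482, 0]) stool();
translate([633, 916, 0]) stool();
translate([-500, 217, 0]) stool();
translate([1766, 217, 0]) stool();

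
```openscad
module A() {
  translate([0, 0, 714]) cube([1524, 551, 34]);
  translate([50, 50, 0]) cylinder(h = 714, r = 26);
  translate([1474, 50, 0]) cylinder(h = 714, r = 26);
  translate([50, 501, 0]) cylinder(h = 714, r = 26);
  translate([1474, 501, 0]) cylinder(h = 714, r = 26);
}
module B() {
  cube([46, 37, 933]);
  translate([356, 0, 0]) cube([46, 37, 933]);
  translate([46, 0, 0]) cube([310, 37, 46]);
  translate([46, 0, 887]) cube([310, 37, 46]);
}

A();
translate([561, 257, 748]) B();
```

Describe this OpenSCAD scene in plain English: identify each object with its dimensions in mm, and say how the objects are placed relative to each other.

A is a table with a 1524×551 mm rectangular top, 34 mm thick, top surface at z = 748 mm, supported by four round legs of 52 mm diameter, each leg's bounding box inset 24 mm from the nearest pair of top edges, running from the floor.

B is a picture frame with a 310×841 mm rectangular opening (x by z) and a uniform 46 mm border on every side. Frame depth is 37 mm along y. It is built from two vertical stiles running the full outside height and two horizontal rails spanning the gap between the stiles.

The picture frame is on top of the table, centred.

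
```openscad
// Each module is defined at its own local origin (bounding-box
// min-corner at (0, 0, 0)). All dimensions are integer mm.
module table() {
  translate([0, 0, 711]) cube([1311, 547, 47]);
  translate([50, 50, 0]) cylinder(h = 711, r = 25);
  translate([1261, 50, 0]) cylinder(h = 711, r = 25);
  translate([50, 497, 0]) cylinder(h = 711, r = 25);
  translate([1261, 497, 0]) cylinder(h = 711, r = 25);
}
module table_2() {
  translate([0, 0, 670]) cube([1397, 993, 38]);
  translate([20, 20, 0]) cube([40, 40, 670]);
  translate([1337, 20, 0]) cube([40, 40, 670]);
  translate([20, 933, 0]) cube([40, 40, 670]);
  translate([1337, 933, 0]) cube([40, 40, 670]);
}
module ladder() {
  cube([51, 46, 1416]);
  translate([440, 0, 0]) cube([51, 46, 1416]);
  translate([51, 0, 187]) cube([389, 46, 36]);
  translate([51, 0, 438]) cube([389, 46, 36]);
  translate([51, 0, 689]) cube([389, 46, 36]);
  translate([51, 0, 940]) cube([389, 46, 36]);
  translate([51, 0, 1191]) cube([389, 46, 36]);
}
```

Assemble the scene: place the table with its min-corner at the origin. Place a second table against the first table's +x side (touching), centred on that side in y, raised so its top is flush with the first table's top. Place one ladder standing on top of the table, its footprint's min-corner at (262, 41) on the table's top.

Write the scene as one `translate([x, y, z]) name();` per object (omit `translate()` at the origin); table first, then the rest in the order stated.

table();
translate([1311, -223, 50]) table_2();
translate([262, 41, 758]) ladder();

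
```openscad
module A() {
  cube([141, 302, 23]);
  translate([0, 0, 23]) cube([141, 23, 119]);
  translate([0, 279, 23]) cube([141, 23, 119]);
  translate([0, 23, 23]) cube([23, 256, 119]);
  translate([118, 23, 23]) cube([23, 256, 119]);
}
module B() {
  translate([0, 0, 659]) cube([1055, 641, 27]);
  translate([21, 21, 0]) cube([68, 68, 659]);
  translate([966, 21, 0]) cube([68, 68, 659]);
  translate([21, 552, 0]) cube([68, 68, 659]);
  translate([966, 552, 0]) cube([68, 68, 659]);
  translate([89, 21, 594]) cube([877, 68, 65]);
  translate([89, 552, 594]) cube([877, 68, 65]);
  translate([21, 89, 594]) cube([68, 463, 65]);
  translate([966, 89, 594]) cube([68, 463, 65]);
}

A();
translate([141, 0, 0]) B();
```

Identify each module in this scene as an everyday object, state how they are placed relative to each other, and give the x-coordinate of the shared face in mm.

A is an open box. B is a table. The table is against the open box's +x side, with their −y faces flush. The x-coordinate of the shared face is 141 mm.

The open box's +x face and the table's −x face are both at x = 141 mm.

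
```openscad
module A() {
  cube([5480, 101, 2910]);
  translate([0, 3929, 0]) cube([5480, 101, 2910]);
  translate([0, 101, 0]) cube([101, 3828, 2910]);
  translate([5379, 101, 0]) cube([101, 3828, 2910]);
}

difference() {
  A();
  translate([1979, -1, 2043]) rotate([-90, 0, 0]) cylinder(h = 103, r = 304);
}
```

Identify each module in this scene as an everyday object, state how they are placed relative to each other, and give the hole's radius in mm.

The subtracted cylinder has r = 304 mm.

A is a house frame. The house frame has a circular hole through its front wall. The hole's radius is 304 mm.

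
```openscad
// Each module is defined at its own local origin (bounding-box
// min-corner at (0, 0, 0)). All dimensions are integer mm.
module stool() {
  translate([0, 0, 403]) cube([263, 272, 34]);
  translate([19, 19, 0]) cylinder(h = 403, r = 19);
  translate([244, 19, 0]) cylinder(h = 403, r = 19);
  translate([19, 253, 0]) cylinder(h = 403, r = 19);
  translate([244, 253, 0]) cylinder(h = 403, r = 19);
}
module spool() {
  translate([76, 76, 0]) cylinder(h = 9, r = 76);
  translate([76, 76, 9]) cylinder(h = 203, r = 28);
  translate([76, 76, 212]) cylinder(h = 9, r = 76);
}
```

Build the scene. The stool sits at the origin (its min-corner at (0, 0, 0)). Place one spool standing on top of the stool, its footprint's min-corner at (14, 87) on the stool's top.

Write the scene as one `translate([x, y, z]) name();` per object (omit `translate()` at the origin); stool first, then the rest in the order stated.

stool();
translate([14, 87, 437]) spool();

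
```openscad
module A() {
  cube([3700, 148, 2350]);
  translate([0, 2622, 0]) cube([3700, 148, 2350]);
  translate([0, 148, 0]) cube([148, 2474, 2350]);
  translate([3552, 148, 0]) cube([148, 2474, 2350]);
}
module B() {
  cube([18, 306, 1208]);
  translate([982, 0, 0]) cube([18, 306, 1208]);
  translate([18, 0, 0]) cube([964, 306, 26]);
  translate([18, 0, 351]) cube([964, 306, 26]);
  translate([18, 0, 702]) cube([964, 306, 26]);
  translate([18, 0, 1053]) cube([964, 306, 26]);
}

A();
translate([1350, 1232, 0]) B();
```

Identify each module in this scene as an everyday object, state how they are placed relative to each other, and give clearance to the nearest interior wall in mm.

A is a house frame. B is a bookshelf. The bookshelf sits inside the house frame, centred. The clearance to the nearest interior wall is 1084 mm.

Clearances: x = 1202, y = 1084; minimum 1084 mm.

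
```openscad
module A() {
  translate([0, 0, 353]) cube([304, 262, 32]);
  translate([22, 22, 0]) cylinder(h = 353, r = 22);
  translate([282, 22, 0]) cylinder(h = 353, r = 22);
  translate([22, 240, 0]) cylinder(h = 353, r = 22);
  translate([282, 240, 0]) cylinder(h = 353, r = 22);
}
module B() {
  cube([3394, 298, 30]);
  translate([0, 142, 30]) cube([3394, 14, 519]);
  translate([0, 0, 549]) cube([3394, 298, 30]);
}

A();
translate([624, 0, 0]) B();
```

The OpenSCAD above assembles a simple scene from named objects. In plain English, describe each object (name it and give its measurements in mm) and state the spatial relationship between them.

A is a simple wooden stool: a rectangular seat 304 mm (x) by 262 mm (y), 32 mm thick, top face at z = 385 mm, on four round legs, each 44 mm in diameter. The legs rest on z = 0, each leg's axis is inset half a diameter from the nearest pair of seat edges (so the leg's bounding box is flush with the corner).

B is an I-beam lying along x, 3394 mm long. Overall section height 579 mm. Two flanges 298 mm wide (y) and 30 mm thick, one on the floor and one at the top; a web 14 mm thick runs between them, centred on the flange width.

The I-beam is on the floor beside the stool on its +x side.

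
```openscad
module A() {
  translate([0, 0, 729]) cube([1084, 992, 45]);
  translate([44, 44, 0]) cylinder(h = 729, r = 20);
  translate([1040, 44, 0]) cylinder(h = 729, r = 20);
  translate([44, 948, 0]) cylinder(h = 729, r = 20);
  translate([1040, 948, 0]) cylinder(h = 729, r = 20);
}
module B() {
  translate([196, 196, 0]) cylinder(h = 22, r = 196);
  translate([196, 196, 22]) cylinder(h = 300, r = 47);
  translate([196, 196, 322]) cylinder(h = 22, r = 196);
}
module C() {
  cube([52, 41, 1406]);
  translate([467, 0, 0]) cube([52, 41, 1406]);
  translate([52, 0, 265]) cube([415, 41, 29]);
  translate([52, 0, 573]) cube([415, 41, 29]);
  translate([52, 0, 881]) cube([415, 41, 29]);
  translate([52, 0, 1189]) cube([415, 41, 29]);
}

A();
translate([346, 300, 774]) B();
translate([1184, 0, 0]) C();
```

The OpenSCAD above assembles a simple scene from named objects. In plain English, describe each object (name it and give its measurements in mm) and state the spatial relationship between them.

A is a table: top 1084 mm (x) × 992 mm (y), 45 mm thick, upper face at z = 774 mm, on four round legs of 40 mm diameter, each leg's bounding box inset 24 mm from the nearest pair of top edges, running from z = 0 to the bottom of the top.

B is a spool: two coaxial disc flanges of radius 196 mm and thickness 22 mm, joined by a core cylinder of radius 47 mm and height 300 mm. The lower flange rests on z = 0 and the three cylinders share a vertical axis.

C is a straight ladder. Two 52×41 mm vertical rails, 1406 mm tall, stand 519 mm apart (outside-to-outside) with their front faces coplanar on the −y side. 4 rungs, each 41 mm deep and 29 mm tall, span between the inner faces of the rails, front faces flush with the rails. The lowest rung's underside is at z = 265 mm and rungs are spaced 308 mm apart (underside to underside).

The spool is on top of the table, centred. The ladder is on the floor beside the table on its +x side.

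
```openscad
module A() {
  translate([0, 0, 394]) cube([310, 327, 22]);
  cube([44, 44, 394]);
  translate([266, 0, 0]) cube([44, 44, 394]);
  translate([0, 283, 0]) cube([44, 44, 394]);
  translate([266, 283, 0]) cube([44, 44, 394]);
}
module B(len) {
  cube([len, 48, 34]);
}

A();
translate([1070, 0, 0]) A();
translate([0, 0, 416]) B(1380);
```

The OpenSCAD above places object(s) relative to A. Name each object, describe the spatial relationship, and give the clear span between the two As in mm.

A is a stool. B is a beam. A beam spans the tops of two stools. The clear span between the two stools is 760 mm.

Second stool starts at x = 1070; first ends at x = 310; clear span = 1070 − 310 = 760 mm.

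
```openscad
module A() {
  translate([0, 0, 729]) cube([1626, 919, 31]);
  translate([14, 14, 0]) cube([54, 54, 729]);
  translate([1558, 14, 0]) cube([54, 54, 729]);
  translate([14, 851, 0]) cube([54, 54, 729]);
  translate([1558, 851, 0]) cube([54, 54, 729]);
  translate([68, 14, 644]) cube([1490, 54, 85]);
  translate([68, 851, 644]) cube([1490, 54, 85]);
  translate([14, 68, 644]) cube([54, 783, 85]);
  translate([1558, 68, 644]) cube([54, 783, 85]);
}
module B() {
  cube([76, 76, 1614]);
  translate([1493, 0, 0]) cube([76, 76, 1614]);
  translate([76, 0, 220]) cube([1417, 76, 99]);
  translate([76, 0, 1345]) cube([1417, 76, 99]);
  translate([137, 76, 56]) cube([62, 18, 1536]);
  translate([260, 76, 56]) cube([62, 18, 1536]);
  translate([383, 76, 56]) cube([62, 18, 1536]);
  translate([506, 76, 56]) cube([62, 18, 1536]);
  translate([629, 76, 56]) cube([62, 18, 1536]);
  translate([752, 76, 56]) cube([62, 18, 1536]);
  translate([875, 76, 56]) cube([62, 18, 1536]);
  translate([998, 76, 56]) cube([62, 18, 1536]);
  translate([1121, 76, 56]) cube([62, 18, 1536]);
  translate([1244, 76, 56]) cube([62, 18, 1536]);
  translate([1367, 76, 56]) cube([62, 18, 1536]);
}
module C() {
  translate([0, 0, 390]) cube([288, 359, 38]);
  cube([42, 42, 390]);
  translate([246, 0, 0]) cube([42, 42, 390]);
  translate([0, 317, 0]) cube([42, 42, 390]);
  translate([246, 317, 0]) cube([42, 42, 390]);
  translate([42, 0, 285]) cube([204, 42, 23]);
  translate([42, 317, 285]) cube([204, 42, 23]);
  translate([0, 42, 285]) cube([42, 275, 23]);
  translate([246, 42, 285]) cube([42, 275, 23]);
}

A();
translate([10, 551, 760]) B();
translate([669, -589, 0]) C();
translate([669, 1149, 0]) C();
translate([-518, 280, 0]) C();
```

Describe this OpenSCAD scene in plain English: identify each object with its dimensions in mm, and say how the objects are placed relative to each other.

A is a table with a 1626×919 mm rectangular top, 31 mm thick, top surface at z = 760 mm, supported by four 54×54 mm square legs, each inset 14 mm from the nearest pair of top edges, running from the floor. Four apron rails, 54 mm thick and 85 mm tall, run between adjacent legs with their top edges flush with the underside of the top and their outer faces flush with the legs' outer faces.

B is a fence section. Two 76×76 mm posts, 1614 mm tall, stand on the floor with a clear span of 1417 mm between their inner faces. Two horizontal rails of 76×99 mm section span the gap between the posts with their undersides at z = 220 mm and z = 1345 mm, flush with the posts' −y face. 11 pickets, each 62 mm wide, 18 mm thick and 1536 mm tall, are fixed to the +y face of the rails with their bottoms at z = 56 mm, evenly spaced across the span with equal gaps (rounded down to the nearest mm) at the −x end and between each pair — any rounding remainder accumulates at the +x end.

C is a simple wooden stool: a rectangular seat 288 mm (x) by 359 mm (y), 38 mm thick, top face at z = 428 mm, on four square legs, each 42×42 mm in cross-section. The legs rest on z = 0, each flush with a corner of the seat. Four stretchers, 42 mm wide and 23 mm tall, connect adjacent legs with their undersides at z = 285 mm, each running between the inner faces of the legs it joins and aligned with the legs' outer faces on the other axis.

The fence section is on top of the table. Three stools sit around the table at the −y, +y, −x sides.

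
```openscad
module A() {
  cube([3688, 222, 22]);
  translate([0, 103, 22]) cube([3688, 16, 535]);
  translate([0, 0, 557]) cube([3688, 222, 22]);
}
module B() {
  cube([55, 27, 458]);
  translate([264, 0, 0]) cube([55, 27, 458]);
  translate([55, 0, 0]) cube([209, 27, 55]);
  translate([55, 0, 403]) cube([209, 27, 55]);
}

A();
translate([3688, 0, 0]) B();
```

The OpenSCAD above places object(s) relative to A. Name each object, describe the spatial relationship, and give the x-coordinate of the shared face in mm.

The I-beam's +x face and the picture frame's −x face are both at x = 3688 mm.

A is an I-beam. B is a picture frame. The picture frame is against the I-beam's +x side, with their −y faces flush. The x-coordinate of the shared face is 3688 mm.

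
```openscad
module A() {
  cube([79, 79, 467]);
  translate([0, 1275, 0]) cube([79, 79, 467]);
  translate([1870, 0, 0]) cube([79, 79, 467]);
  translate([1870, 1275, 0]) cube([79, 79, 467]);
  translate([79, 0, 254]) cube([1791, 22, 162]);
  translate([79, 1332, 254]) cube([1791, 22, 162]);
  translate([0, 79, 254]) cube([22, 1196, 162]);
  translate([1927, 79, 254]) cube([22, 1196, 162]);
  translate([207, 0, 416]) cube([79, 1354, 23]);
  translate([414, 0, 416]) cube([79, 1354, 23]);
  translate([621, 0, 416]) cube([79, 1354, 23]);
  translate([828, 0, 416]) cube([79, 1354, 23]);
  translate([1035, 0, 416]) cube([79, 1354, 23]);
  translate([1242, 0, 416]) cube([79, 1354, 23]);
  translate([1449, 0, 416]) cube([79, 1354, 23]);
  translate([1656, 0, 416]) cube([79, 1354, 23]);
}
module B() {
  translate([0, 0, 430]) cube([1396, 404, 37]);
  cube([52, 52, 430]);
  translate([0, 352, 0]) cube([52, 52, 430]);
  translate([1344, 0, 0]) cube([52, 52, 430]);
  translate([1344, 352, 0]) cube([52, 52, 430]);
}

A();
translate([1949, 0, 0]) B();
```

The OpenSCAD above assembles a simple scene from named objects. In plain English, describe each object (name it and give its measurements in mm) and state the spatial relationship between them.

A is a bed frame 1949 mm long (x) by 1354 mm wide (y). Four 79×79 mm corner posts, 467 mm tall, at the corners of the footprint. Four rails of 22 mm thickness and 162 mm height run between adjacent posts with their undersides at z = 254 mm, their outer faces flush with the outside of the frame (the two x-running rails run between the posts' inner faces; the two y-running rails run between the posts' inner faces). 8 slats, each 79 mm wide (x) and 23 mm thick, lie across the top of the two x-running rails, running the full 1354 mm width of the frame in y; the slats are evenly spaced along x between the inner faces of the end posts with equal gaps (rounded down to the nearest mm) at the −x end and between each pair — any rounding remainder accumulates at the +x end.

B is a long wooden bench with a 1396 mm (x) × 404 mm (y) seat, 37 mm thick, its top surface 467 mm above the floor. Four 52 mm square legs at the seat corners, flush with the edges, run from z = 0 to the seat underside.

The bench is against the bed frame's +x side, with their −y faces flush.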